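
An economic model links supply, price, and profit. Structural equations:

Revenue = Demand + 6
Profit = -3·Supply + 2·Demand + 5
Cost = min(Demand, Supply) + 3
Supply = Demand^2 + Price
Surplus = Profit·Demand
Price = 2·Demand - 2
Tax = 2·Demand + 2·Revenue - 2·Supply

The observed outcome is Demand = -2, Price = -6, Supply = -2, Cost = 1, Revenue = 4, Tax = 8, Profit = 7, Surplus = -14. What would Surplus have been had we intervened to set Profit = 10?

-20

do(Profit=10) replaces the equation Profit = -3·Supply + 2·Demand + 5 with the constant Profit = 10.
Surplus = Profit·Demand  [with Profit=10, Demand=-2]  = -20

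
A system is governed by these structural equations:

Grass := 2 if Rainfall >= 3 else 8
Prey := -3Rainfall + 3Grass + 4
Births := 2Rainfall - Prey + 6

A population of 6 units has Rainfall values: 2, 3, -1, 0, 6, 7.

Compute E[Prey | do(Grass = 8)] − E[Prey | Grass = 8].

-7.5

Every unit gets Grass=8 under the intervention. Prey values become 22, 19, 31, 28, 10, 7; E[Prey|do(Grass=8)] = 19.5.
E[Prey|Grass=8] averages over only the 3 units with Grass=8 (Rainfall = 2, -1, 0): Prey = 22, 31, 28, mean 27.
Difference = 19.5 − 27 = -7.5.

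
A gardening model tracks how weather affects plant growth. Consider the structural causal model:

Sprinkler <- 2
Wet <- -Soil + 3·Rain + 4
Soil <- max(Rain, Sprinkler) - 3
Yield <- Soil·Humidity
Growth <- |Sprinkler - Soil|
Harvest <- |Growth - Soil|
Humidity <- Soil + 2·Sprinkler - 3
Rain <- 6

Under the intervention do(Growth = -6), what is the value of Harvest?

9

do(Growth=-6) replaces the equation Growth <- |Sprinkler - Soil| with the constant Growth = -6.
Soil = max(Rain, Sprinkler) - 3  [with Rain=6, Sprinkler=2]  = 3
Harvest = |Growth - Soil|  [with Growth=-6, Soil=3]  = 9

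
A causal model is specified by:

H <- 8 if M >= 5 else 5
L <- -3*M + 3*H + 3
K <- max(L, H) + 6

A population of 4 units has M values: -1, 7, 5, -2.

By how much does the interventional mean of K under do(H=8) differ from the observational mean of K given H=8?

do(H=8) breaks H's dependence on M. With H=8 fixed, K across the units is 36, 14, 18, 39, mean 26.75.
Observing H=8 restricts to units where H's equation naturally yields 8: M ∈ {7, 5}. In that subpopulation K = 14, 18, mean 16.
Difference = 26.75 − 16 = 10.75.

10.75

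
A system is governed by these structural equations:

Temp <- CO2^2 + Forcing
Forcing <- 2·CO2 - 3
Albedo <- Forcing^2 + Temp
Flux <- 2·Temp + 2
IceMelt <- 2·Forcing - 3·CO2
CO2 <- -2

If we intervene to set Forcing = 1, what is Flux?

Under do(Forcing=1), the mechanism Forcing <- 2·CO2 - 3 is discarded; Forcing is fixed at 1.
Temp = CO2^2 + Forcing  [with CO2=-2, Forcing=1]  = 5
Flux = 2·Temp + 2  [with Temp=5]  = 12

12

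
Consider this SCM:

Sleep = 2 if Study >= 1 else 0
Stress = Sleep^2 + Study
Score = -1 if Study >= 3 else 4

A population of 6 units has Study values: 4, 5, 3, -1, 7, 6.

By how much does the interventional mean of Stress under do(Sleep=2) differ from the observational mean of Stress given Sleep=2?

Under do(Sleep=2), Sleep's equation is replaced by Sleep=2 for every unit. Per-unit Stress: 8, 9, 7, 3, 11, 10. Mean = 8.
Conditioning on Sleep=2 selects the 5 unit(s) with Study ∈ {4, 5, 3, 7, 6}. Their Stress values: 8, 9, 7, 11, 10. Mean = 9.
Difference = 8 − 9 = -1.

-1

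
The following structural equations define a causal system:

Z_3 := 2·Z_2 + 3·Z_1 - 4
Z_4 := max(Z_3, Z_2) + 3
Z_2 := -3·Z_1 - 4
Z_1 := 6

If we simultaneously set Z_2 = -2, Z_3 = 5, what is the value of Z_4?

8

Setting Z_2 = -2, Z_3 = 5 by intervention discards those variables' equations.
Z_4 = max(Z_3, Z_2) + 3  [with Z_3=5, Z_2=-2]  = 8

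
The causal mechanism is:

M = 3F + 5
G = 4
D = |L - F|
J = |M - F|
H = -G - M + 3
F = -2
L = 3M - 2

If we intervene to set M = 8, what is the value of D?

24

The intervention breaks the incoming arrows to M: M = 3F + 5 no longer applies, and M = 8.
L = 3M - 2  [with M=8]  = 22
D = |L - F|  [with L=22, F=-2]  = 24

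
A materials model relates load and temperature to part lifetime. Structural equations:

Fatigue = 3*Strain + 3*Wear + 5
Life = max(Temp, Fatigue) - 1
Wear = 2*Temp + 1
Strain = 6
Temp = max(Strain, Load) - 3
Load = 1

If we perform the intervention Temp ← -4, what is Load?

Under do(Temp=-4), the mechanism Temp = max(Strain, Load) - 3 is discarded; Temp is fixed at -4.
Load is not downstream of the intervention, so its value is determined by the original equations.

1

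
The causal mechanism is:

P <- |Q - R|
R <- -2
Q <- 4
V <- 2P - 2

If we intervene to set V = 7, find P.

6

Under do(V=7), the mechanism V <- 2P - 2 is discarded; V is fixed at 7.
Since P is not a descendant of the intervened variable, it is unaffected.
P = |Q - R|  [with Q=4, R=-2]  = 6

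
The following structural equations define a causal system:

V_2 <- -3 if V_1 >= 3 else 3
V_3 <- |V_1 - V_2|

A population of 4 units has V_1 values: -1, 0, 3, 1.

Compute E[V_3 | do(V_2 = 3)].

Every unit gets V_2=3 under the intervention. V_3 values become 4, 3, 0, 2; E[V_3|do(V_2=3)] = 2.25.

2.25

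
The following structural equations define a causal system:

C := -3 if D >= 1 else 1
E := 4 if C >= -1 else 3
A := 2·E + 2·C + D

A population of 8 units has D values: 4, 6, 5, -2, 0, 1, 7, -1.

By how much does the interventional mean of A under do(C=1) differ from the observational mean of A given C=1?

3.5

Under do(C=1), C's equation is replaced by C=1 for every unit. Per-unit A: 14, 16, 15, 8, 10, 11, 17, 9. Mean = 12.5.
E[A|C=1] averages over only the 3 units with C=1 (D = -2, 0, -1): A = 8, 10, 9, mean 9.
Difference = 12.5 − 9 = 3.5.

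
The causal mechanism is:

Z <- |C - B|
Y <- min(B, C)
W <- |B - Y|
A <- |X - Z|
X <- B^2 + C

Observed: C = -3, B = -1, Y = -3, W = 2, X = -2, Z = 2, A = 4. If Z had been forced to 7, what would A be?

9

Intervening sets Z = 7 and removes its equation (Z <- |C - B|).
X = B^2 + C  [with B=-1, C=-3]  = -2
A = |X - Z|  [with X=-2, Z=7]  = 9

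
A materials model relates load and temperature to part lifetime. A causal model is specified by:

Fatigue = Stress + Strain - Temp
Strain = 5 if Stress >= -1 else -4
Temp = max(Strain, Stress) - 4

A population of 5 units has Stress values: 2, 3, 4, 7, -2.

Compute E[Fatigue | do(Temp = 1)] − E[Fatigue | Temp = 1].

-2

Under do(Temp=1), Temp's equation is replaced by Temp=1 for every unit. Per-unit Fatigue: 6, 7, 8, 11, -7. Mean = 5.
E[Fatigue|Temp=1] averages over only the 3 units with Temp=1 (Stress = 2, 3, 4): Fatigue = 6, 7, 8, mean 7.
Difference = 5 − 7 = -2.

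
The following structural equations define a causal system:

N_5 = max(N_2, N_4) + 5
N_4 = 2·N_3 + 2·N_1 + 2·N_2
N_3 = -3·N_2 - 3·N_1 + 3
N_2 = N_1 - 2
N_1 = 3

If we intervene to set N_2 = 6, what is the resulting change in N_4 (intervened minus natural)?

-20

Under do(N_2=6), the mechanism N_2 = N_1 - 2 is discarded; N_2 is fixed at 6.
N_3 = -3·N_2 - 3·N_1 + 3  [with N_2=6, N_1=3]  = -24
N_4 = 2·N_3 + 2·N_1 + 2·N_2  [with N_3=-24, N_1=3, N_2=6]  = -30
Without intervention: N_2 = N_1 - 2  [with N_1=3]  = 1; N_3 = -3·N_2 - 3·N_1 + 3  [with N_2=1, N_1=3]  = -9; N_4 = 2·N_3 + 2·N_1 + 2·N_2  [with N_3=-9, N_1=3, N_2=1]  = -10.
Change = -30 − (-10) = -20.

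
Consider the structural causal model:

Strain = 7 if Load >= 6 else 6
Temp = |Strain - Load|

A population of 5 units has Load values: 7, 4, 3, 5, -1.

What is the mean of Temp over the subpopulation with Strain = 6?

E[Temp|Strain=6] averages over only the 4 units with Strain=6 (Load = 4, 3, 5, -1): Temp = 2, 3, 1, 7, mean 3.25.

3.25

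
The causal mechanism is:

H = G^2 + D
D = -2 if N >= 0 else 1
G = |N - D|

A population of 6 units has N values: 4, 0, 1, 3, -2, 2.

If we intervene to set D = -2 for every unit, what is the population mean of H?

13

do(D=-2) breaks D's dependence on N. With D=-2 fixed, H across the units is 34, 2, 7, 23, -2, 14, mean 13.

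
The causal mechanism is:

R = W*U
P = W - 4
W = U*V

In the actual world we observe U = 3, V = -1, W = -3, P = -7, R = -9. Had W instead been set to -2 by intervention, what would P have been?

The intervention breaks the incoming arrows to W: W = U*V no longer applies, and W = -2.
P = W - 4  [with W=-2]  = -6

-6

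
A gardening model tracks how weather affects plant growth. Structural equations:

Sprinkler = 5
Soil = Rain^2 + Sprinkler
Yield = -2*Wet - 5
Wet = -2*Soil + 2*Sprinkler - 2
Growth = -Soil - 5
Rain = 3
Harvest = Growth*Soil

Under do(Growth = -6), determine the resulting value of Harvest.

-84

Under do(Growth=-6), the mechanism Growth = -Soil - 5 is discarded; Growth is fixed at -6.
Soil = Rain^2 + Sprinkler  [with Rain=3, Sprinkler=5]  = 14
Harvest = Growth*Soil  [with Growth=-6, Soil=14]  = -84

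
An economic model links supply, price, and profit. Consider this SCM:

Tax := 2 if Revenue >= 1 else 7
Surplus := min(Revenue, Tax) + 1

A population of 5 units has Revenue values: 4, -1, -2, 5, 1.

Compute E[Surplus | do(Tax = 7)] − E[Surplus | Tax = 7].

2.9

Every unit gets Tax=7 under the intervention. Surplus values become 5, 0, -1, 6, 2; E[Surplus|do(Tax=7)] = 2.4.
Observing Tax=7 restricts to units where Tax's equation naturally yields 7: Revenue ∈ {-1, -2}. In that subpopulation Surplus = 0, -1, mean -0.5.
Difference = 2.4 − (-0.5) = 2.9.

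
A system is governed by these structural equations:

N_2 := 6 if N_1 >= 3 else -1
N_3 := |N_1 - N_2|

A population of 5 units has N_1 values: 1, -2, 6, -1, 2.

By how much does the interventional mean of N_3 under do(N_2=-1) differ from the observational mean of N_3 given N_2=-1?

do(N_2=-1) breaks N_2's dependence on N_1. With N_2=-1 fixed, N_3 across the units is 2, 1, 7, 0, 3, mean 2.6.
Observing N_2=-1 restricts to units where N_2's equation naturally yields -1: N_1 ∈ {1, -2, -1, 2}. In that subpopulation N_3 = 2, 1, 0, 3, mean 1.5.
Difference = 2.6 − 1.5 = 1.1.

1.1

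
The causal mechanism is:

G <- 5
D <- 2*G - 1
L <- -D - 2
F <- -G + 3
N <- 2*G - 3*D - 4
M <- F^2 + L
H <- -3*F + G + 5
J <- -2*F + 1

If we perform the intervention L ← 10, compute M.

14

The intervention breaks the incoming arrows to L: L <- -D - 2 no longer applies, and L = 10.
F = -G + 3  [with G=5]  = -2
M = F^2 + L  [with F=-2, L=10]  = 14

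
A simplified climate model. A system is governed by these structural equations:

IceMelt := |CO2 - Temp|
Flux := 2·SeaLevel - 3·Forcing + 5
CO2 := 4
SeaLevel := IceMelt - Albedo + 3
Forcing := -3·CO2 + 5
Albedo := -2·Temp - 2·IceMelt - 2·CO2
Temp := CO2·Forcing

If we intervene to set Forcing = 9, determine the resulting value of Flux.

336

Under do(Forcing=9), the mechanism Forcing := -3·CO2 + 5 is discarded; Forcing is fixed at 9.
Temp = CO2·Forcing  [with CO2=4, Forcing=9]  = 36
IceMelt = |CO2 - Temp|  [with CO2=4, Temp=36]  = 32
Albedo = -2·Temp - 2·IceMelt - 2·CO2  [with Temp=36, IceMelt=32, CO2=4]  = -144
SeaLevel = IceMelt - Albedo + 3  [with IceMelt=32, Albedo=-144]  = 179
Flux = 2·SeaLevel - 3·Forcing + 5  [with SeaLevel=179, Forcing=9]  = 336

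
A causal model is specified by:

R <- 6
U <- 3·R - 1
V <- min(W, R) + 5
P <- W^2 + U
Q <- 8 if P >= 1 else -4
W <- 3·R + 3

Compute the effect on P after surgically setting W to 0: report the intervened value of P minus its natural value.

do(W=0) replaces the equation W <- 3·R + 3 with the constant W = 0.
U = 3·R - 1  [with R=6]  = 17
P = W^2 + U  [with W=0, U=17]  = 17
Without intervention: W = 3·R + 3  [with R=6]  = 21; U = 3·R - 1  [with R=6]  = 17; P = W^2 + U  [with W=21, U=17]  = 458.
Change = 17 − 458 = -441.

-441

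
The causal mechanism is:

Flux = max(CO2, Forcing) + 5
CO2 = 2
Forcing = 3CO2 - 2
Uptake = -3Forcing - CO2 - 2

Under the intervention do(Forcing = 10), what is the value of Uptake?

-34

Under do(Forcing=10), the mechanism Forcing = 3CO2 - 2 is discarded; Forcing is fixed at 10.
Uptake = -3Forcing - CO2 - 2  [with Forcing=10, CO2=2]  = -34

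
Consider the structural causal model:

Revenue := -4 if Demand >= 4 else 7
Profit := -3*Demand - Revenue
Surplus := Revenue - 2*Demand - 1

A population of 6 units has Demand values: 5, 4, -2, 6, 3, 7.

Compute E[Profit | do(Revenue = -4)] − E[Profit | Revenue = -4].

5

Under do(Revenue=-4), Revenue's equation is replaced by Revenue=-4 for every unit. Per-unit Profit: -11, -8, 10, -14, -5, -17. Mean = -7.5.
Conditioning on Revenue=-4 selects the 4 unit(s) with Demand ∈ {5, 4, 6, 7}. Their Profit values: -11, -8, -14, -17. Mean = -12.5.
Difference = -7.5 − (-12.5) = 5.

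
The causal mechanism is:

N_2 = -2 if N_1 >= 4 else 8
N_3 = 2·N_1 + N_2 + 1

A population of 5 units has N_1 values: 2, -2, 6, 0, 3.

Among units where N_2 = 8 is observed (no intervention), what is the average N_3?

10.5

Observing N_2=8 restricts to units where N_2's equation naturally yields 8: N_1 ∈ {2, -2, 0, 3}. In that subpopulation N_3 = 13, 5, 9, 15, mean 10.5.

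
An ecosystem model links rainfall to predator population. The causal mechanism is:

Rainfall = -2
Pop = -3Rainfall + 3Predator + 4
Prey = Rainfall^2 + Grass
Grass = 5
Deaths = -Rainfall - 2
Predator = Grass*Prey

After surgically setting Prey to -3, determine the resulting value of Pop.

The intervention breaks the incoming arrows to Prey: Prey = Rainfall^2 + Grass no longer applies, and Prey = -3.
Predator = Grass*Prey  [with Grass=5, Prey=-3]  = -15
Pop = -3Rainfall + 3Predator + 4  [with Rainfall=-2, Predator=-15]  = -35

-35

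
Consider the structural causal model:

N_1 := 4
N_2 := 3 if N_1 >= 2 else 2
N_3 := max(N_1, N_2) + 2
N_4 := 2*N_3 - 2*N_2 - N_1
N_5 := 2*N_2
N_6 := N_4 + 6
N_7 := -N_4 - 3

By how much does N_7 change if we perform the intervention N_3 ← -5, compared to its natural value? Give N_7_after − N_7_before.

The intervention breaks the incoming arrows to N_3: N_3 := max(N_1, N_2) + 2 no longer applies, and N_3 = -5.
N_2 = 3 if N_1 >= 2 else 2  [with N_1=4]  = 3
N_4 = 2*N_3 - 2*N_2 - N_1  [with N_3=-5, N_2=3, N_1=4]  = -20
N_7 = -N_4 - 3  [with N_4=-20]  = 17
Without intervention: N_2 = 3 if N_1 >= 2 else 2  [with N_1=4]  = 3; N_3 = max(N_1, N_2) + 2  [with N_1=4, N_2=3]  = 6; N_4 = 2*N_3 - 2*N_2 - N_1  [with N_3=6, N_2=3, N_1=4]  = 2; N_7 = -N_4 - 3  [with N_4=2]  = -5.
Change = 17 − (-5) = 22.

22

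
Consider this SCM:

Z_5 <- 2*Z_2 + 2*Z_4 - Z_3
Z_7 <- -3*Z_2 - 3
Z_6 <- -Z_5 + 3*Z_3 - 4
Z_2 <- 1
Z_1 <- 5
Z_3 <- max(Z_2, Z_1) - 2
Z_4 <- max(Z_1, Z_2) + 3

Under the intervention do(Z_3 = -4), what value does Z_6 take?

-38

The intervention breaks the incoming arrows to Z_3: Z_3 <- max(Z_2, Z_1) - 2 no longer applies, and Z_3 = -4.
Z_4 = max(Z_1, Z_2) + 3  [with Z_1=5, Z_2=1]  = 8
Z_5 = 2*Z_2 + 2*Z_4 - Z_3  [with Z_2=1, Z_4=8, Z_3=-4]  = 22
Z_6 = -Z_5 + 3*Z_3 - 4  [with Z_5=22, Z_3=-4]  = -38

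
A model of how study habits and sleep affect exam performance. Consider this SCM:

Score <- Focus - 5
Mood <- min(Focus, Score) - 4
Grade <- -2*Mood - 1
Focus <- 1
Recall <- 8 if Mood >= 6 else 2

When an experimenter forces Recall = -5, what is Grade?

Intervening sets Recall = -5 and removes its equation (Recall <- 8 if Mood >= 6 else 2).
No directed path runs from Recall to Grade, so Grade keeps its natural value.
Score = Focus - 5  [with Focus=1]  = -4
Mood = min(Focus, Score) - 4  [with Focus=1, Score=-4]  = -8
Grade = -2*Mood - 1  [with Mood=-8]  = 15

15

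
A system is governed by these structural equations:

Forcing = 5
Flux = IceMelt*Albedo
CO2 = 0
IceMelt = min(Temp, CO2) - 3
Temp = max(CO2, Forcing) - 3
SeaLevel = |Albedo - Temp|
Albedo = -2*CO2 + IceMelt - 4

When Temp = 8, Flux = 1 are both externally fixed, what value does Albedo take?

Setting Temp = 8, Flux = 1 by intervention discards those variables' equations.
IceMelt = min(Temp, CO2) - 3  [with Temp=8, CO2=0]  = -3
Albedo = -2*CO2 + IceMelt - 4  [with CO2=0, IceMelt=-3]  = -7

-7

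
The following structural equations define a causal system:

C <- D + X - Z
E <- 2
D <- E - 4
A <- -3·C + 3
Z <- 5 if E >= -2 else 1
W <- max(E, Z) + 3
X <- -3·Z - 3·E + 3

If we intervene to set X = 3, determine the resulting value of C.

do(X=3) replaces the equation X <- -3·Z - 3·E + 3 with the constant X = 3.
Z = 5 if E >= -2 else 1  [with E=2]  = 5
D = E - 4  [with E=2]  = -2
C = D + X - Z  [with D=-2, X=3, Z=5]  = -4

-4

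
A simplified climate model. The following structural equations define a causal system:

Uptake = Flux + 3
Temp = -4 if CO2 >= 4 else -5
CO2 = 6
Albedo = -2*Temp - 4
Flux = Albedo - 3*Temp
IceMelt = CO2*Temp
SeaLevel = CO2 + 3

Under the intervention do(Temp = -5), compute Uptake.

Under do(Temp=-5), the mechanism Temp = -4 if CO2 >= 4 else -5 is discarded; Temp is fixed at -5.
Albedo = -2*Temp - 4  [with Temp=-5]  = 6
Flux = Albedo - 3*Temp  [with Albedo=6, Temp=-5]  = 21
Uptake = Flux + 3  [with Flux=21]  = 24

24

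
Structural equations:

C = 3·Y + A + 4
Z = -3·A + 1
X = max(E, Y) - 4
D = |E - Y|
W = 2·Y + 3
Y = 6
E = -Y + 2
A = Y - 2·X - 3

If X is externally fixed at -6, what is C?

do(X=-6) replaces the equation X = max(E, Y) - 4 with the constant X = -6.
A = Y - 2·X - 3  [with Y=6, X=-6]  = 15
C = 3·Y + A + 4  [with Y=6, A=15]  = 37

37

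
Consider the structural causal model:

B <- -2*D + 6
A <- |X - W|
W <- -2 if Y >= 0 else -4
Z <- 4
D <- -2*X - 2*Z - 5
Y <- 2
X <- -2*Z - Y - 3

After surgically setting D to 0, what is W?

Under do(D=0), the mechanism D <- -2*X - 2*Z - 5 is discarded; D is fixed at 0.
Since W is not a descendant of the intervened variable, it is unaffected.
W = -2 if Y >= 0 else -4  [with Y=2]  = -2

-2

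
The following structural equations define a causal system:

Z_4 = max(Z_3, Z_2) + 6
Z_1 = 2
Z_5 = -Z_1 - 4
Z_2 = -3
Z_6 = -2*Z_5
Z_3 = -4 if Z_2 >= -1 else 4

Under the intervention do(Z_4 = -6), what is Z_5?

-6

Intervening sets Z_4 = -6 and removes its equation (Z_4 = max(Z_3, Z_2) + 6).
No directed path runs from Z_4 to Z_5, so Z_5 keeps its natural value.
Z_5 = -Z_1 - 4  [with Z_1=2]  = -6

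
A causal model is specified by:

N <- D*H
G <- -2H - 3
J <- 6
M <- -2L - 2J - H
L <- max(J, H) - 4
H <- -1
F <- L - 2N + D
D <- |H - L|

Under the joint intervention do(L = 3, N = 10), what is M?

The joint intervention fixes L = 3, N = 10, removing each variable's own equation.
M = -2L - 2J - H  [with L=3, J=6, H=-1]  = -17

-17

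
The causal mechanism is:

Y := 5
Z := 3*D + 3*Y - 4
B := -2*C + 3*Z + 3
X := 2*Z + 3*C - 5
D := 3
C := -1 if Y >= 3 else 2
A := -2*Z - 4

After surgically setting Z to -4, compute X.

do(Z=-4) replaces the equation Z := 3*D + 3*Y - 4 with the constant Z = -4.
C = -1 if Y >= 3 else 2  [with Y=5]  = -1
X = 2*Z + 3*C - 5  [with Z=-4, C=-1]  = -16

-16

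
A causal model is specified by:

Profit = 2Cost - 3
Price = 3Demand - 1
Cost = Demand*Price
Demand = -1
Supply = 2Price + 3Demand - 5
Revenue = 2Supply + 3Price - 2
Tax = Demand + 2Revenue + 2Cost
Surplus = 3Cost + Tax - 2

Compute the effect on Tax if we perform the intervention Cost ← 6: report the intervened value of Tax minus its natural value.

Under do(Cost=6), the mechanism Cost = Demand*Price is discarded; Cost is fixed at 6.
Price = 3Demand - 1  [with Demand=-1]  = -4
Supply = 2Price + 3Demand - 5  [with Price=-4, Demand=-1]  = -16
Revenue = 2Supply + 3Price - 2  [with Supply=-16, Price=-4]  = -46
Tax = Demand + 2Revenue + 2Cost  [with Demand=-1, Revenue=-46, Cost=6]  = -81
Without intervention: Price = 3Demand - 1  [with Demand=-1]  = -4; Supply = 2Price + 3Demand - 5  [with Price=-4, Demand=-1]  = -16; Cost = Demand*Price  [with Demand=-1, Price=-4]  = 4; Revenue = 2Supply + 3Price - 2  [with Supply=-16, Price=-4]  = -46; Tax = Demand + 2Revenue + 2Cost  [with Demand=-1, Revenue=-46, Cost=4]  = -85.
Change = -81 − (-85) = 4.

4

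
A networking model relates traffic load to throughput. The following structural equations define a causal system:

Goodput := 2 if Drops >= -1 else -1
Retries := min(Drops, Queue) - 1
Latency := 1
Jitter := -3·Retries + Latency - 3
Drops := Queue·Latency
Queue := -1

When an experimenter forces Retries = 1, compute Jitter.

-5

Intervening sets Retries = 1 and removes its equation (Retries := min(Drops, Queue) - 1).
Jitter = -3·Retries + Latency - 3  [with Retries=1, Latency=1]  = -5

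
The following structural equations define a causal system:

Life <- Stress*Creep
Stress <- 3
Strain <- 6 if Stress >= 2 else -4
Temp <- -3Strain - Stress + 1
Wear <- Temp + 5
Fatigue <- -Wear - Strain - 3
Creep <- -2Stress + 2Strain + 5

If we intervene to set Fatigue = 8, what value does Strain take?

6

do(Fatigue=8) replaces the equation Fatigue <- -Wear - Strain - 3 with the constant Fatigue = 8.
Strain is not downstream of the intervention, so its value is determined by the original equations.
Strain = 6 if Stress >= 2 else -4  [with Stress=3]  = 6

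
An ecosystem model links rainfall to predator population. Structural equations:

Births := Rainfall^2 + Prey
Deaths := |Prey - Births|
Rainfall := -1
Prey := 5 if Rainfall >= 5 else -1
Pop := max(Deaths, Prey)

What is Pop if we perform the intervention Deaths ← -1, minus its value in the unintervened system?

Intervening sets Deaths = -1 and removes its equation (Deaths := |Prey - Births|).
Prey = 5 if Rainfall >= 5 else -1  [with Rainfall=-1]  = -1
Pop = max(Deaths, Prey)  [with Deaths=-1, Prey=-1]  = -1
Without intervention: Prey = 5 if Rainfall >= 5 else -1  [with Rainfall=-1]  = -1; Births = Rainfall^2 + Prey  [with Rainfall=-1, Prey=-1]  = 0; Deaths = |Prey - Births|  [with Prey=-1, Births=0]  = 1; Pop = max(Deaths, Prey)  [with Deaths=1, Prey=-1]  = 1.
Change = -1 − 1 = -2.

-2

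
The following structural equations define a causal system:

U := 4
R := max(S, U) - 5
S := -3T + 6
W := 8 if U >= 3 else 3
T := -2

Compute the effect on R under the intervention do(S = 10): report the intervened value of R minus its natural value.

-2

Intervening sets S = 10 and removes its equation (S := -3T + 6).
R = max(S, U) - 5  [with S=10, U=4]  = 5
Without intervention: S = -3T + 6  [with T=-2]  = 12; R = max(S, U) - 5  [with S=12, U=4]  = 7.
Change = 5 − 7 = -2.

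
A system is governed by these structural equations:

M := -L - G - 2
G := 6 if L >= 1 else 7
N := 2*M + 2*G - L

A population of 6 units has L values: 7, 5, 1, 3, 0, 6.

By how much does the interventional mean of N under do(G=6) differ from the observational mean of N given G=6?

2.2

Under do(G=6), G's equation is replaced by G=6 for every unit. Per-unit N: -25, -19, -7, -13, -4, -22. Mean = -15.
Observing G=6 restricts to units where G's equation naturally yields 6: L ∈ {7, 5, 1, 3, 6}. In that subpopulation N = -25, -19, -7, -13, -22, mean -17.2.
Difference = -15 − (-17.2) = 2.2.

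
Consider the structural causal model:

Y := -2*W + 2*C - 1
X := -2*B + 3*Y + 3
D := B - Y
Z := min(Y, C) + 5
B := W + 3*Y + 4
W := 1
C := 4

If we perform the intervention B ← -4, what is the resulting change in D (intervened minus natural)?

Intervening sets B = -4 and removes its equation (B := W + 3*Y + 4).
Y = -2*W + 2*C - 1  [with W=1, C=4]  = 5
D = B - Y  [with B=-4, Y=5]  = -9
Without intervention: Y = -2*W + 2*C - 1  [with W=1, C=4]  = 5; B = W + 3*Y + 4  [with W=1, Y=5]  = 20; D = B - Y  [with B=20, Y=5]  = 15.
Change = -9 − 15 = -24.

-24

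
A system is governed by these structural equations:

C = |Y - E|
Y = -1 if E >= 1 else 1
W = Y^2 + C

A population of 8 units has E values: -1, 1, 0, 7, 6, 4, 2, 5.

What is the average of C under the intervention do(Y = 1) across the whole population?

2.75

Under do(Y=1), Y's equation is replaced by Y=1 for every unit. Per-unit C: 2, 0, 1, 6, 5, 3, 1, 4. Mean = 2.75.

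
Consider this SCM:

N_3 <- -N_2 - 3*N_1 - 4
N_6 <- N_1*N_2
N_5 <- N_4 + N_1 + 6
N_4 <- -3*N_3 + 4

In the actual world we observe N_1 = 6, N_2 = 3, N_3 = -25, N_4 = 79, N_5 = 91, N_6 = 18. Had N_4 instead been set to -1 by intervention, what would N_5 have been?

11

Intervening sets N_4 = -1 and removes its equation (N_4 <- -3*N_3 + 4).
N_5 = N_4 + N_1 + 6  [with N_4=-1, N_1=6]  = 11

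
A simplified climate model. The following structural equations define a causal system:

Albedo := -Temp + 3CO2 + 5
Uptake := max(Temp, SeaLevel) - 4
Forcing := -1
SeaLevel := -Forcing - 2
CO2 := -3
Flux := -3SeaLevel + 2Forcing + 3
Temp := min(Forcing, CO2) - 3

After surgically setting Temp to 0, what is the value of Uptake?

The intervention breaks the incoming arrows to Temp: Temp := min(Forcing, CO2) - 3 no longer applies, and Temp = 0.
SeaLevel = -Forcing - 2  [with Forcing=-1]  = -1
Uptake = max(Temp, SeaLevel) - 4  [with Temp=0, SeaLevel=-1]  = -4

-4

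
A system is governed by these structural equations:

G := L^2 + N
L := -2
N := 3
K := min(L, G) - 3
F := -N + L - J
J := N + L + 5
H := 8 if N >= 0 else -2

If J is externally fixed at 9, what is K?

-5

The intervention breaks the incoming arrows to J: J := N + L + 5 no longer applies, and J = 9.
K is not downstream of the intervention, so its value is determined by the original equations.
G = L^2 + N  [with L=-2, N=3]  = 7
K = min(L, G) - 3  [with L=-2, G=7]  = -5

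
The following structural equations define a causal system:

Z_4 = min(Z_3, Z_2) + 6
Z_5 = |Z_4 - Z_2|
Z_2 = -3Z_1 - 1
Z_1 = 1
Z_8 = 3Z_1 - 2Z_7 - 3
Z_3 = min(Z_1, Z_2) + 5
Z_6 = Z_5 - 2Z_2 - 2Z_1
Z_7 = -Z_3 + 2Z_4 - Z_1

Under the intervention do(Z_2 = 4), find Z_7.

Under do(Z_2=4), the mechanism Z_2 = -3Z_1 - 1 is discarded; Z_2 is fixed at 4.
Z_3 = min(Z_1, Z_2) + 5  [with Z_1=1, Z_2=4]  = 6
Z_4 = min(Z_3, Z_2) + 6  [with Z_3=6, Z_2=4]  = 10
Z_7 = -Z_3 + 2Z_4 - Z_1  [with Z_3=6, Z_4=10, Z_1=1]  = 13

13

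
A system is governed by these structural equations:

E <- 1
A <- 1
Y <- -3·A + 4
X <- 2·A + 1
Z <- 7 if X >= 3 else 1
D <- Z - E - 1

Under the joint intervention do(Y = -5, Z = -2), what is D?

-4

Setting Y = -5, Z = -2 by intervention discards those variables' equations.
D = Z - E - 1  [with Z=-2, E=1]  = -4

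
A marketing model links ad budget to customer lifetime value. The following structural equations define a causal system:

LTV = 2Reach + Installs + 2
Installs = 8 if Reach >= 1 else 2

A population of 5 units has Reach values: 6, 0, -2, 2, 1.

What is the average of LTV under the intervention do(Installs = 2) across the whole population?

Every unit gets Installs=2 under the intervention. LTV values become 16, 4, 0, 8, 6; E[LTV|do(Installs=2)] = 6.8.

6.8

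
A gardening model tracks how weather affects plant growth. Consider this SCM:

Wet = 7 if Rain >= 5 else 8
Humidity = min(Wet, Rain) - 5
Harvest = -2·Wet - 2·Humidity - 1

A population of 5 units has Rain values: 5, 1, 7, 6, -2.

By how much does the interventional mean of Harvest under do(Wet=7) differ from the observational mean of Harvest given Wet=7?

Every unit gets Wet=7 under the intervention. Harvest values become -15, -7, -19, -17, -1; E[Harvest|do(Wet=7)] = -11.8.
Conditioning on Wet=7 selects the 3 unit(s) with Rain ∈ {5, 7, 6}. Their Harvest values: -15, -19, -17. Mean = -17.
Difference = -11.8 − (-17) = 5.2.

5.2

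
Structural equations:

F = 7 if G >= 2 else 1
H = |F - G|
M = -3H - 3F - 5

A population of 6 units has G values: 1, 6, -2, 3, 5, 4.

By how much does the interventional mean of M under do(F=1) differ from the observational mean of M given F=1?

-4

do(F=1) breaks F's dependence on G. With F=1 fixed, M across the units is -8, -23, -17, -14, -20, -17, mean -16.5.
E[M|F=1] averages over only the 2 units with F=1 (G = 1, -2): M = -8, -17, mean -12.5.
Difference = -16.5 − (-12.5) = -4.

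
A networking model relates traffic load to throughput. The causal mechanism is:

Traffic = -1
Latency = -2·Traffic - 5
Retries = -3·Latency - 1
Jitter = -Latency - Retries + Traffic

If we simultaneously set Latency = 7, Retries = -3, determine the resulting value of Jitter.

-5

Setting Latency = 7, Retries = -3 by intervention discards those variables' equations.
Jitter = -Latency - Retries + Traffic  [with Latency=7, Retries=-3, Traffic=-1]  = -5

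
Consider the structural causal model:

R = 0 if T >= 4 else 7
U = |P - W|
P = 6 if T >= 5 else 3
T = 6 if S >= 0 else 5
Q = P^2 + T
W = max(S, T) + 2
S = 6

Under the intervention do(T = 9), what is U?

5

Under do(T=9), the mechanism T = 6 if S >= 0 else 5 is discarded; T is fixed at 9.
W = max(S, T) + 2  [with S=6, T=9]  = 11
P = 6 if T >= 5 else 3  [with T=9]  = 6
U = |P - W|  [with P=6, W=11]  = 5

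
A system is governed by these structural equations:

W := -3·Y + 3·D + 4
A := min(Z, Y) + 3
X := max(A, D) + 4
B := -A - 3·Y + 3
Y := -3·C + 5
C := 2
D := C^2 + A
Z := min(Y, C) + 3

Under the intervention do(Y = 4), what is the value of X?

15

Under do(Y=4), the mechanism Y := -3·C + 5 is discarded; Y is fixed at 4.
Z = min(Y, C) + 3  [with Y=4, C=2]  = 5
A = min(Z, Y) + 3  [with Z=5, Y=4]  = 7
D = C^2 + A  [with C=2, A=7]  = 11
X = max(A, D) + 4  [with A=7, D=11]  = 15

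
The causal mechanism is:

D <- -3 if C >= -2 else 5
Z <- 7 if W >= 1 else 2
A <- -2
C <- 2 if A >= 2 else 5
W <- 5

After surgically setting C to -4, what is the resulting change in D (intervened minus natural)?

Intervening sets C = -4 and removes its equation (C <- 2 if A >= 2 else 5).
D = -3 if C >= -2 else 5  [with C=-4]  = 5
Without intervention: C = 2 if A >= 2 else 5  [with A=-2]  = 5; D = -3 if C >= -2 else 5  [with C=5]  = -3.
Change = 5 − (-3) = 8.

8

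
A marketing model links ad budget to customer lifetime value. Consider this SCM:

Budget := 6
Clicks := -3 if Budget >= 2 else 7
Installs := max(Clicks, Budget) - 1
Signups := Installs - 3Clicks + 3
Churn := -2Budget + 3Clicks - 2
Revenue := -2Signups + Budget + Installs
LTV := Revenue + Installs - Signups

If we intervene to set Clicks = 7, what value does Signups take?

-12

Under do(Clicks=7), the mechanism Clicks := -3 if Budget >= 2 else 7 is discarded; Clicks is fixed at 7.
Installs = max(Clicks, Budget) - 1  [with Clicks=7, Budget=6]  = 6
Signups = Installs - 3Clicks + 3  [with Installs=6, Clicks=7]  = -12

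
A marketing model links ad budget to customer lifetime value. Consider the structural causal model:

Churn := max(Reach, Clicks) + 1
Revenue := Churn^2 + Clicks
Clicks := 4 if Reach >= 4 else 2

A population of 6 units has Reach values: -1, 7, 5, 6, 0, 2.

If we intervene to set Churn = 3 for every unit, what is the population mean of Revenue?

The intervention sets Churn=3 in all 6 units regardless of Reach. Recomputing Revenue per unit gives 11, 13, 13, 13, 11, 11; average 12.

12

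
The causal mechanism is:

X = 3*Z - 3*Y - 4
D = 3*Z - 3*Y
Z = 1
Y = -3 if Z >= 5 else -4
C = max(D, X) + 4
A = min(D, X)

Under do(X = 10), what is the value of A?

Intervening sets X = 10 and removes its equation (X = 3*Z - 3*Y - 4).
Y = -3 if Z >= 5 else -4  [with Z=1]  = -4
D = 3*Z - 3*Y  [with Z=1, Y=-4]  = 15
A = min(D, X)  [with D=15, X=10]  = 10

10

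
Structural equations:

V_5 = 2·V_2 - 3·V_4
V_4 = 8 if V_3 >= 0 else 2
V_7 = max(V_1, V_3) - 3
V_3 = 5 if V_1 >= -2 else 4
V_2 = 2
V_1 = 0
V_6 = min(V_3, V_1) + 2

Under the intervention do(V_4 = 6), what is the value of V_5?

Intervening sets V_4 = 6 and removes its equation (V_4 = 8 if V_3 >= 0 else 2).
V_5 = 2·V_2 - 3·V_4  [with V_2=2, V_4=6]  = -14

-14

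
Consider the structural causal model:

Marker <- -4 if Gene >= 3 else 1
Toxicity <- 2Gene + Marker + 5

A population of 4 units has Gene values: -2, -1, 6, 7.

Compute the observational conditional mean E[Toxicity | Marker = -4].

14

Conditioning on Marker=-4 selects the 2 unit(s) with Gene ∈ {6, 7}. Their Toxicity values: 13, 15. Mean = 14.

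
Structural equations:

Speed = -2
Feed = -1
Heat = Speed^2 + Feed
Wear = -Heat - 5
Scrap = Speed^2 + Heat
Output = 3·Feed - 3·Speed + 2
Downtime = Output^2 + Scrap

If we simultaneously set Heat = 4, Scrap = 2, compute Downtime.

27

Under do(Heat = 4, Scrap = 2), each intervened variable's structural equation is replaced by its fixed value.
Output = 3·Feed - 3·Speed + 2  [with Feed=-1, Speed=-2]  = 5
Downtime = Output^2 + Scrap  [with Output=5, Scrap=2]  = 27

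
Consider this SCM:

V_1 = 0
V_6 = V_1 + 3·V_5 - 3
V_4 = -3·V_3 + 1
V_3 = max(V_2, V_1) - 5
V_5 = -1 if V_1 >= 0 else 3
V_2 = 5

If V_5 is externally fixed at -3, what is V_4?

The intervention breaks the incoming arrows to V_5: V_5 = -1 if V_1 >= 0 else 3 no longer applies, and V_5 = -3.
Since V_4 is not a descendant of the intervened variable, it is unaffected.
V_3 = max(V_2, V_1) - 5  [with V_2=5, V_1=0]  = 0
V_4 = -3·V_3 + 1  [with V_3=0]  = 1

1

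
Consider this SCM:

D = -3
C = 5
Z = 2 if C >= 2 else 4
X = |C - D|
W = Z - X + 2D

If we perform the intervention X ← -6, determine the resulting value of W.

2

Intervening sets X = -6 and removes its equation (X = |C - D|).
Z = 2 if C >= 2 else 4  [with C=5]  = 2
W = Z - X + 2D  [with Z=2, X=-6, D=-3]  = 2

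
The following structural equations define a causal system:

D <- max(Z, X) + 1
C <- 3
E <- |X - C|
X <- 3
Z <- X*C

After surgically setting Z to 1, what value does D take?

do(Z=1) replaces the equation Z <- X*C with the constant Z = 1.
D = max(Z, X) + 1  [with Z=1, X=3]  = 4

4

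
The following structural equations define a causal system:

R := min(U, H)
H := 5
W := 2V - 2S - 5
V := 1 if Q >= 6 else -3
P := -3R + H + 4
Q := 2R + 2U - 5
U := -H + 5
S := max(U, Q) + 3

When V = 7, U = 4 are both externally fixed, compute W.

-19

The joint intervention fixes V = 7, U = 4, removing each variable's own equation.
R = min(U, H)  [with U=4, H=5]  = 4
Q = 2R + 2U - 5  [with R=4, U=4]  = 11
S = max(U, Q) + 3  [with U=4, Q=11]  = 14
W = 2V - 2S - 5  [with V=7, S=14]  = -19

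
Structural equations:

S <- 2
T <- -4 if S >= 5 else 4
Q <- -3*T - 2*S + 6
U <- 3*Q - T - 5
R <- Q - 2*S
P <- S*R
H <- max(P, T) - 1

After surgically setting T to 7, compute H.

6

Under do(T=7), the mechanism T <- -4 if S >= 5 else 4 is discarded; T is fixed at 7.
Q = -3*T - 2*S + 6  [with T=7, S=2]  = -19
R = Q - 2*S  [with Q=-19, S=2]  = -23
P = S*R  [with S=2, R=-23]  = -46
H = max(P, T) - 1  [with P=-46, T=7]  = 6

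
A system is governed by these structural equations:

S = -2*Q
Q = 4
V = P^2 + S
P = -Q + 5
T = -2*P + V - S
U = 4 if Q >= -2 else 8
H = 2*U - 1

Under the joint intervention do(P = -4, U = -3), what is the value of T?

Setting P = -4, U = -3 by intervention discards those variables' equations.
S = -2*Q  [with Q=4]  = -8
V = P^2 + S  [with P=-4, S=-8]  = 8
T = -2*P + V - S  [with P=-4, V=8, S=-8]  = 24

24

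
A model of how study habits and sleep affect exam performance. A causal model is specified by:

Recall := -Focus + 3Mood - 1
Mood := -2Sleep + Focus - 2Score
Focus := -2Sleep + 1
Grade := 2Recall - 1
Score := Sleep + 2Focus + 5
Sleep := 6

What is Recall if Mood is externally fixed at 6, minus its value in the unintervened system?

21

Intervening sets Mood = 6 and removes its equation (Mood := -2Sleep + Focus - 2Score).
Focus = -2Sleep + 1  [with Sleep=6]  = -11
Recall = -Focus + 3Mood - 1  [with Focus=-11, Mood=6]  = 28
Without intervention: Focus = -2Sleep + 1  [with Sleep=6]  = -11; Score = Sleep + 2Focus + 5  [with Sleep=6, Focus=-11]  = -11; Mood = -2Sleep + Focus - 2Score  [with Sleep=6, Focus=-11, Score=-11]  = -1; Recall = -Focus + 3Mood - 1  [with Focus=-11, Mood=-1]  = 7.
Change = 28 − 7 = 21.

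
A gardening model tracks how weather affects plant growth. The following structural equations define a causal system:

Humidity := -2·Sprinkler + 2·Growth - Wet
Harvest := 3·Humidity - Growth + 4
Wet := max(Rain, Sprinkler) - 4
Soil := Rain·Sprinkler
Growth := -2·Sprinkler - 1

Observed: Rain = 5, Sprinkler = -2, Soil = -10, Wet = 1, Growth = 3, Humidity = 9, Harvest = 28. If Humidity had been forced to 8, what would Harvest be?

25

Intervening sets Humidity = 8 and removes its equation (Humidity := -2·Sprinkler + 2·Growth - Wet).
Growth = -2·Sprinkler - 1  [with Sprinkler=-2]  = 3
Harvest = 3·Humidity - Growth + 4  [with Humidity=8, Growth=3]  = 25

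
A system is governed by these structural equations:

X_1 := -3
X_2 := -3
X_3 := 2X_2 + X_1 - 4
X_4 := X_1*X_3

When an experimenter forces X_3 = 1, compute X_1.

-3

Under do(X_3=1), the mechanism X_3 := 2X_2 + X_1 - 4 is discarded; X_3 is fixed at 1.
X_1 is not downstream of the intervention, so its value is determined by the original equations.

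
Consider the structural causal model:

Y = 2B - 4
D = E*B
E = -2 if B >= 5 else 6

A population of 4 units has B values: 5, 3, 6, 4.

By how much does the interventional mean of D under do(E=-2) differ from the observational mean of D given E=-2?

2

do(E=-2) breaks E's dependence on B. With E=-2 fixed, D across the units is -10, -6, -12, -8, mean -9.
Conditioning on E=-2 selects the 2 unit(s) with B ∈ {5, 6}. Their D values: -10, -12. Mean = -11.
Difference = -9 − (-11) = 2.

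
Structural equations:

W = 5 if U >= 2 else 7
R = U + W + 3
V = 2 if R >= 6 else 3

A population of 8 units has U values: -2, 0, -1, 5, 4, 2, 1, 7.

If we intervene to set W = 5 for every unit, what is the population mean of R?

The intervention sets W=5 in all 8 units regardless of U. Recomputing R per unit gives 6, 8, 7, 13, 12, 10, 9, 15; average 10.

10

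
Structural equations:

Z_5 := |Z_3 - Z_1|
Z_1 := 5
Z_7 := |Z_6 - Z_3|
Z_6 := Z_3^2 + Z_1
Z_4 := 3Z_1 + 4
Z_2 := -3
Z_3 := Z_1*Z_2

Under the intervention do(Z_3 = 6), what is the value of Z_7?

The intervention breaks the incoming arrows to Z_3: Z_3 := Z_1*Z_2 no longer applies, and Z_3 = 6.
Z_6 = Z_3^2 + Z_1  [with Z_3=6, Z_1=5]  = 41
Z_7 = |Z_6 - Z_3|  [with Z_6=41, Z_3=6]  = 35

35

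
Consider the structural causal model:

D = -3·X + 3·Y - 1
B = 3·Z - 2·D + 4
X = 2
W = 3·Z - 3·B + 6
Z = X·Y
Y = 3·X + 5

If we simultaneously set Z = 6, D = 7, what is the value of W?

The joint intervention fixes Z = 6, D = 7, removing each variable's own equation.
B = 3·Z - 2·D + 4  [with Z=6, D=7]  = 8
W = 3·Z - 3·B + 6  [with Z=6, B=8]  = 0

0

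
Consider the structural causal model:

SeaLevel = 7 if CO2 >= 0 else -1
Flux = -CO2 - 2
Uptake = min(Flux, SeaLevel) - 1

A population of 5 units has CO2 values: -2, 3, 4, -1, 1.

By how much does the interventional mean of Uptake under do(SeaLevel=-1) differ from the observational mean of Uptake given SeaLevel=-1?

do(SeaLevel=-1) breaks SeaLevel's dependence on CO2. With SeaLevel=-1 fixed, Uptake across the units is -2, -6, -7, -2, -4, mean -4.2.
Observing SeaLevel=-1 restricts to units where SeaLevel's equation naturally yields -1: CO2 ∈ {-2, -1}. In that subpopulation Uptake = -2, -2, mean -2.
Difference = -4.2 − (-2) = -2.2.

-2.2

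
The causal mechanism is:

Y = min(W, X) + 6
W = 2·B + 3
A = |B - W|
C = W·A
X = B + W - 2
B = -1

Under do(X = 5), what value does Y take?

7

Intervening sets X = 5 and removes its equation (X = B + W - 2).
W = 2·B + 3  [with B=-1]  = 1
Y = min(W, X) + 6  [with W=1, X=5]  = 7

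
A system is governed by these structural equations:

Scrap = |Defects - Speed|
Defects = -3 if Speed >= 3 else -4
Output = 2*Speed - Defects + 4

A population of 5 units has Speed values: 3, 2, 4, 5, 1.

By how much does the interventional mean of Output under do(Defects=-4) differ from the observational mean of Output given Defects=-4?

3

Under do(Defects=-4), Defects's equation is replaced by Defects=-4 for every unit. Per-unit Output: 14, 12, 16, 18, 10. Mean = 14.
E[Output|Defects=-4] averages over only the 2 units with Defects=-4 (Speed = 2, 1): Output = 12, 10, mean 11.
Difference = 14 − 11 = 3.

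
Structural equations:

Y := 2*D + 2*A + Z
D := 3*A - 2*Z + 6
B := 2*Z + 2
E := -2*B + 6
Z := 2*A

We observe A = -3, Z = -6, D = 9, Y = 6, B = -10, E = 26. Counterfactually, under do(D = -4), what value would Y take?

The intervention breaks the incoming arrows to D: D := 3*A - 2*Z + 6 no longer applies, and D = -4.
Z = 2*A  [with A=-3]  = -6
Y = 2*D + 2*A + Z  [with D=-4, A=-3, Z=-6]  = -20

-20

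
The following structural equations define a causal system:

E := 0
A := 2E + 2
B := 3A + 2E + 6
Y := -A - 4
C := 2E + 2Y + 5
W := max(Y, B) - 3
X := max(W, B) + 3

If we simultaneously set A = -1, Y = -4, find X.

6

Setting A = -1, Y = -4 by intervention discards those variables' equations.
B = 3A + 2E + 6  [with A=-1, E=0]  = 3
W = max(Y, B) - 3  [with Y=-4, B=3]  = 0
X = max(W, B) + 3  [with W=0, B=3]  = 6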